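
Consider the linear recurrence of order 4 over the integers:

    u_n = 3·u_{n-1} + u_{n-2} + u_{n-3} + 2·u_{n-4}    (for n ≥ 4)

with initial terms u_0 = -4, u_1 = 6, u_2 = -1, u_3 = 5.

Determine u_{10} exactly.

u_4 = 3·5 + 1·-1 + 1·6 + 2·-4 = 12
u_5 = 3·12 + 1·5 + 1·-1 + 2·6 = 52
u_6 = 3·52 + 1·12 + 1·5 + 2·-1 = 171
u_7 = 3·171 + 1·52 + 1·12 + 2·5 = 587
u_8 = 3·587 + 1·171 + 1·52 + 2·12 = 2008
u_9 = 3·2008 + 1·587 + 1·171 + 2·52 = 6886
u_10 = 3·6886 + 1·2008 + 1·587 + 2·171 = 23595

23595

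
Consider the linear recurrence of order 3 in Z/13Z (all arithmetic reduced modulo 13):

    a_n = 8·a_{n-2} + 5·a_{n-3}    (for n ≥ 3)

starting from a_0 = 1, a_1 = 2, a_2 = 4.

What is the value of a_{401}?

6

a_3 = 0·4 + 8·2 + 5·1 = 8
a_4 = 0·8 + 8·4 + 5·2 = 3
a_5 = 0·3 + 8·8 + 5·4 = 6
a_6 = 0·6 + 8·3 + 5·8 = 12
a_7 = 0·12 + 8·6 + 5·3 = 11
a_8 = 0·11 + 8·12 + 5·6 = 9
a_9 = 0·9 + 8·11 + 5·12 = 5
a_10 = 0·5 + 8·9 + 5·11 = 10
a_11 = 0·10 + 8·5 + 5·9 = 7
a_12 = 0·7 + 8·10 + 5·5 = 1
a_13 = 0·1 + 8·7 + 5·10 = 2
a_14 = 0·2 + 8·1 + 5·7 = 4
(a_12, a_13, a_14) = (1, 2, 4) = (a_0, a_1, a_2), so the sequence has period 12.
401 ≡ 5 (mod 12), hence a_401 = a_5 = 6.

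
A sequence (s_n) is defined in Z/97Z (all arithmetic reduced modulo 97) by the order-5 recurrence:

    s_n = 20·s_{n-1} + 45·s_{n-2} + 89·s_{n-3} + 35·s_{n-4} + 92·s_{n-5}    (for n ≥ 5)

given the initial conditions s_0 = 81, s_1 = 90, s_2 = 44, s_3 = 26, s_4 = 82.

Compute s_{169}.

92

s_5 = 20·82 + 45·26 + 89·44 + 35·90 + 92·81 = 62
s_6 = 20·62 + 45·82 + 89·26 + 35·44 + 92·90 = 89
s_7 = 20·89 + 45·62 + 89·82 + 35·26 + 92·44 = 45
s_8 = 20·45 + 45·89 + 89·62 + 35·82 + 92·26 = 68
s_9 = 20·68 + 45·45 + 89·89 + 35·62 + 92·82 = 68
s_10 = 20·68 + 45·68 + 89·45 + 35·89 + 92·62 = 75
Continuing the recurrence:
  s_11 = 5;  s_12 = 42;  s_13 = 80;  s_14 = 12;  s_15 = 6;  s_16 = 10
  s_17 = 54;  s_18 = 47;  s_19 = 45;  s_20 = 90;  s_21 = 51;  s_22 = 71
  s_23 = 67;  s_24 = 68;  s_25 = 1;  s_26 = 21;  s_27 = 68;  s_28 = 74
  s_29 = 90;  s_30 = 78;  s_31 = 18;  s_32 = 65;  s_33 = 95;  s_34 = 74
  s_35 = 43;  s_36 = 86;  s_37 = 49;  s_38 = 25;  s_39 = 48;  s_40 = 26
  s_41 = 79;  s_42 = 86;  s_43 = 26;  s_44 = 63;  s_45 = 12;  s_46 = 50
  s_47 = 61;  s_48 = 17;  s_49 = 74;  s_50 = 52;  s_51 = 8;  s_52 = 64
  s_53 = 43;  s_54 = 82;  s_55 = 76;  s_56 = 82;  s_57 = 60;  s_58 = 50
  s_59 = 56;  s_60 = 45;  s_61 = 54;  s_62 = 33;  s_63 = 75;  s_64 = 65
  s_65 = 62;  s_66 = 85;  s_67 = 28;  s_68 = 66;  s_69 = 59;  s_70 = 92
  s_71 = 60;  s_72 = 54;  s_73 = 26;  s_74 = 60;  s_75 = 86;  s_76 = 79
  s_77 = 81;  s_78 = 55;  s_79 = 33;  s_80 = 69;  s_81 = 15;  s_82 = 5
  s_83 = 36;  s_84 = 68;  s_85 = 16;  s_86 = 88;  s_87 = 67;  s_88 = 0
  s_89 = 9;  s_90 = 25;  s_91 = 94;  s_92 = 76;  s_93 = 45;  s_94 = 33
  s_95 = 4;  s_96 = 0;  s_97 = 44;  s_98 = 32;  s_99 = 73;  s_100 = 6
  s_101 = 33;  s_102 = 82;  s_103 = 40;  s_104 = 94;  s_105 = 75;  s_106 = 64
  s_107 = 43;  s_108 = 22;  s_109 = 41;  s_110 = 33;  s_111 = 22;  s_112 = 18
  s_113 = 83;  s_114 = 43;  s_115 = 12;  s_116 = 91;  s_117 = 78;  s_118 = 53
  s_119 = 70;  s_120 = 78;  s_121 = 62;  s_122 = 29;  s_123 = 81;  s_124 = 56
  s_125 = 8;  s_126 = 21;  s_127 = 15;  s_128 = 20;  s_129 = 34;  s_130 = 21
  s_131 = 76;  s_132 = 5;  s_133 = 77;  s_134 = 73;  s_135 = 68;  s_136 = 41
  s_137 = 49;  s_138 = 86;  s_139 = 83;  s_140 = 25;  s_141 = 13;  s_142 = 91
  s_143 = 24;  s_144 = 81;  s_145 = 71;  s_146 = 39;  s_147 = 26;  s_148 = 57
  s_149 = 4;  s_150 = 52;  s_151 = 24;  s_152 = 94;  s_153 = 71;  s_154 = 80
  s_155 = 64;  s_156 = 13;  s_157 = 53;  s_158 = 86;  s_159 = 21;  s_160 = 24
  s_161 = 5;  s_162 = 71;  s_163 = 12;  s_164 = 56;  s_165 = 80;  s_166 = 82
  s_167 = 7
s_168 = 20·7 + 45·82 + 89·80 + 35·56 + 92·12 = 46
s_169 = 20·46 + 45·7 + 89·82 + 35·80 + 92·56 = 92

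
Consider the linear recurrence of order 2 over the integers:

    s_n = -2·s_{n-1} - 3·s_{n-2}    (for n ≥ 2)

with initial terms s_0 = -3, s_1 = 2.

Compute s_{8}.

5

s_2 = -2·2 + -3·-3 = 5
s_3 = -2·5 + -3·2 = -16
s_4 = -2·-16 + -3·5 = 17
s_5 = -2·17 + -3·-16 = 14
s_6 = -2·14 + -3·17 = -79
s_7 = -2·-79 + -3·14 = 116
s_8 = -2·116 + -3·-79 = 5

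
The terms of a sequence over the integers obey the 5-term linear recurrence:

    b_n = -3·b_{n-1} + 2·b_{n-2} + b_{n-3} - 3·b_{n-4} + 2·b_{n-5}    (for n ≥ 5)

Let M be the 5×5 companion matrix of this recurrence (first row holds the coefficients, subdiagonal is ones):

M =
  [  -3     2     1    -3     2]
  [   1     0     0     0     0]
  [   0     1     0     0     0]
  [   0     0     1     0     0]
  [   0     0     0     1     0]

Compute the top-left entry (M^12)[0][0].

(M^12)[0][0] is the top entry after applying M 12 times to the unit state (1, 0, 0, 0, 0). Equivalently it is h_{16} for the auxiliary sequence (h_n) obeying the same recurrence with h_4 = 1 and h_i = 0 for 0 ≤ i < 4:
h_5 = -3·1 + 2·0 + 1·0 + -3·0 + 2·0 = -3
h_6 = -3·-3 + 2·1 + 1·0 + -3·0 + 2·0 = 11
h_7 = -3·11 + 2·-3 + 1·1 + -3·0 + 2·0 = -38
h_8 = -3·-38 + 2·11 + 1·-3 + -3·1 + 2·0 = 130
h_9 = -3·130 + 2·-38 + 1·11 + -3·-3 + 2·1 = -444
h_10 = -3·-444 + 2·130 + 1·-38 + -3·11 + 2·-3 = 1515
h_11 = -3·1515 + 2·-444 + 1·130 + -3·-38 + 2·11 = -5167
h_12 = -3·-5167 + 2·1515 + 1·-444 + -3·130 + 2·-38 = 17621
h_13 = -3·17621 + 2·-5167 + 1·1515 + -3·-444 + 2·130 = -60090
h_14 = -3·-60090 + 2·17621 + 1·-5167 + -3·1515 + 2·-444 = 204912
h_15 = -3·204912 + 2·-60090 + 1·17621 + -3·-5167 + 2·1515 = -698764
h_16 = -3·-698764 + 2·204912 + 1·-60090 + -3·17621 + 2·-5167 = 2382829

2382829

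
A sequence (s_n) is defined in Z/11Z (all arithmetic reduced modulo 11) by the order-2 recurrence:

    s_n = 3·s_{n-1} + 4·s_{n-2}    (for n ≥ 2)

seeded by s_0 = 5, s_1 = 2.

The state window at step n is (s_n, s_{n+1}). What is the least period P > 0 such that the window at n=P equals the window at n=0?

10

n=0: window = (5, 2)
n=1: window = (2, 4)
n=2: window = (4, 9)
n=3: window = (9, 10)
n=4: window = (10, 0)
n=5: window = (0, 7)
n=6: window = (7, 10)
n=7: window = (10, 3)
n=8: window = (3, 5)
n=9: window = (5, 5)
n=10: window = (5, 2)
window at n=10 equals window at n=0 → period = 10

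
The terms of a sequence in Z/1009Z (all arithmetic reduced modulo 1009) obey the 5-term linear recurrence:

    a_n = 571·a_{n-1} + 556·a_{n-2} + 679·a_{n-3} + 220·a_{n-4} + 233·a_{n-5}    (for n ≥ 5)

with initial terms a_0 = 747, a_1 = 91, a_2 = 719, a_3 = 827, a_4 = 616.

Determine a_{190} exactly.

a_5 = 571·616 + 556·827 + 679·719 + 220·91 + 233·747 = 500
a_6 = 571·500 + 556·616 + 679·827 + 220·719 + 233·91 = 708
a_7 = 571·708 + 556·500 + 679·616 + 220·827 + 233·719 = 66
a_8 = 571·66 + 556·708 + 679·500 + 220·616 + 233·827 = 244
a_9 = 571·244 + 556·66 + 679·708 + 220·500 + 233·616 = 162
a_10 = 571·162 + 556·244 + 679·66 + 220·708 + 233·500 = 380
Continuing the recurrence:
  a_11 = 398;  a_12 = 86;  a_13 = 371;  a_14 = 440;  a_15 = 845;  a_16 = 978
  a_17 = 941;  a_18 = 688;  a_19 = 867;  a_20 = 370;  a_21 = 139;  a_22 = 298
  a_23 = 138;  a_24 = 734;  a_25 = 711;  a_26 = 770;  a_27 = 386;  a_28 = 112
  a_29 = 778;  a_30 = 830;  a_31 = 761;  a_32 = 126;  a_33 = 692;  a_34 = 784
  a_35 = 377;  a_36 = 246;  a_37 = 526;  a_38 = 668;  a_39 = 666;  a_40 = 658
  a_41 = 384;  a_42 = 189;  a_43 = 829;  a_44 = 965;  a_45 = 779;  a_46 = 352
  a_47 = 250;  a_48 = 511;  a_49 = 510;  a_50 = 68;  a_51 = 182;  a_52 = 822
  a_53 = 429;  a_54 = 809;  a_55 = 767;  a_56 = 797;  a_57 = 447;  a_58 = 752
  a_59 = 266;  a_60 = 618;  a_61 = 876;  a_62 = 471;  a_63 = 791;  a_64 = 851
  a_65 = 128;  a_66 = 659;  a_67 = 376;  a_68 = 265;  a_69 = 50;  a_70 = 598
  a_71 = 458;  a_72 = 970;  a_73 = 830;  a_74 = 356;  a_75 = 539;  a_76 = 1005
  a_77 = 283;  a_78 = 959;  a_79 = 694;  a_80 = 227;  a_81 = 17;  a_82 = 180
  a_83 = 768;  a_84 = 1007;  a_85 = 326;  a_86 = 380;  a_87 = 360;  a_88 = 417
  a_89 = 701;  a_90 = 887;  a_91 = 101;  a_92 = 723;  a_93 = 853;  a_94 = 367
  a_95 = 114;  a_96 = 737;  a_97 = 812;  a_98 = 348;  a_99 = 953;  a_100 = 525
  a_101 = 669;  a_102 = 594;  a_103 = 243;  a_104 = 576;  a_105 = 701;  a_106 = 632
  a_107 = 705;  a_108 = 665;  a_109 = 976;  a_110 = 876;  a_111 = 723;  a_112 = 454
  a_113 = 192;  a_114 = 752;  a_115 = 814;  a_116 = 183;  a_117 = 871;  a_118 = 830
  a_119 = 952;  a_120 = 113;  a_121 = 253;  a_122 = 190;  a_123 = 217;  a_124 = 232
  a_125 = 992;  a_126 = 101;  a_127 = 102;  a_128 = 638;  a_129 = 90;  a_130 = 234
  a_131 = 925;  a_132 = 640;  a_133 = 316;  a_134 = 776;  a_135 = 683;  a_136 = 927
  a_137 = 858;  a_138 = 153;  a_139 = 313;  a_140 = 670;  a_141 = 741;  a_142 = 662
  a_143 = 404;  a_144 = 434;  a_145 = 1005;  a_146 = 213;  a_147 = 352;  a_148 = 807
  a_149 = 341;  a_150 = 59;  a_151 = 297;  a_152 = 303;  a_153 = 542;  a_154 = 161
  a_155 = 59;  a_156 = 495;  a_157 = 126;  a_158 = 37;  a_159 = 524;  a_160 = 270
  a_161 = 220;  a_162 = 67;  a_163 = 641;  a_164 = 592;  a_165 = 644;  a_166 = 432
  a_167 = 967;  a_168 = 763;  a_169 = 481;  a_170 = 290;  a_171 = 222;  a_172 = 790
  a_173 = 626;  a_174 = 280;  a_175 = 406;  a_176 = 834;  a_177 = 33;  a_178 = 66
  a_179 = 959;  a_180 = 886;  a_181 = 40;  a_182 = 224;  a_183 = 375;  a_184 = 203
  a_185 = 582;  a_186 = 656;  a_187 = 39;  a_188 = 64
a_189 = 571·64 + 556·39 + 679·656 + 220·582 + 233·203 = 943
a_190 = 571·943 + 556·64 + 679·39 + 220·656 + 233·582 = 596

596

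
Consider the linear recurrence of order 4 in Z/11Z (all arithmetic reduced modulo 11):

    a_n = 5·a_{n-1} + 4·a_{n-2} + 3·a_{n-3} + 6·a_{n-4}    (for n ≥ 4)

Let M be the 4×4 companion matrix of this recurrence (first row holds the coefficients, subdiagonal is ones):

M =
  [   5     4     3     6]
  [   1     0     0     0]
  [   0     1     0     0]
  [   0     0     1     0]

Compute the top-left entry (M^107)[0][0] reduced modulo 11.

(M^107)[0][0] is the top entry after applying M 107 times to the unit state (1, 0, 0, 0). Equivalently it is h_{110} for the auxiliary sequence (h_n) obeying the same recurrence with h_3 = 1 and h_i = 0 for 0 ≤ i < 3:
h_4 = 5·1 + 4·0 + 3·0 + 6·0 = 5
h_5 = 5·5 + 4·1 + 3·0 + 6·0 = 7
h_6 = 5·7 + 4·5 + 3·1 + 6·0 = 3
h_7 = 5·3 + 4·7 + 3·5 + 6·1 = 9
h_8 = 5·9 + 4·3 + 3·7 + 6·5 = 9
h_9 = 5·9 + 4·9 + 3·3 + 6·7 = 0
h_10 = 5·0 + 4·9 + 3·9 + 6·3 = 4
h_11 = 5·4 + 4·0 + 3·9 + 6·9 = 2
h_12 = 5·2 + 4·4 + 3·0 + 6·9 = 3
h_13 = 5·3 + 4·2 + 3·4 + 6·0 = 2
h_14 = 5·2 + 4·3 + 3·2 + 6·4 = 8
h_15 = 5·8 + 4·2 + 3·3 + 6·2 = 3
h_16 = 5·3 + 4·8 + 3·2 + 6·3 = 5
h_17 = 5·5 + 4·3 + 3·8 + 6·2 = 7
h_18 = 5·7 + 4·5 + 3·3 + 6·8 = 2
h_19 = 5·2 + 4·7 + 3·5 + 6·3 = 5
h_20 = 5·5 + 4·2 + 3·7 + 6·5 = 7
h_21 = 5·7 + 4·5 + 3·2 + 6·7 = 4
h_22 = 5·4 + 4·7 + 3·5 + 6·2 = 9
h_23 = 5·9 + 4·4 + 3·7 + 6·5 = 2
h_24 = 5·2 + 4·9 + 3·4 + 6·7 = 1
h_25 = 5·1 + 4·2 + 3·9 + 6·4 = 9
h_26 = 5·9 + 4·1 + 3·2 + 6·9 = 10
h_27 = 5·10 + 4·9 + 3·1 + 6·2 = 2
h_28 = 5·2 + 4·10 + 3·9 + 6·1 = 6
h_29 = 5·6 + 4·2 + 3·10 + 6·9 = 1
h_30 = 5·1 + 4·6 + 3·2 + 6·10 = 7
h_31 = 5·7 + 4·1 + 3·6 + 6·2 = 3
h_32 = 5·3 + 4·7 + 3·1 + 6·6 = 5
h_33 = 5·5 + 4·3 + 3·7 + 6·1 = 9
h_34 = 5·9 + 4·5 + 3·3 + 6·7 = 6
h_35 = 5·6 + 4·9 + 3·5 + 6·3 = 0
h_36 = 5·0 + 4·6 + 3·9 + 6·5 = 4
h_37 = 5·4 + 4·0 + 3·6 + 6·9 = 4
h_38 = 5·4 + 4·4 + 3·0 + 6·6 = 6
h_39 = 5·6 + 4·4 + 3·4 + 6·0 = 3
h_40 = 5·3 + 4·6 + 3·4 + 6·4 = 9
h_41 = 5·9 + 4·3 + 3·6 + 6·4 = 0
h_42 = 5·0 + 4·9 + 3·3 + 6·6 = 4
h_43 = 5·4 + 4·0 + 3·9 + 6·3 = 10
h_44 = 5·10 + 4·4 + 3·0 + 6·9 = 10
h_45 = 5·10 + 4·10 + 3·4 + 6·0 = 3
h_46 = 5·3 + 4·10 + 3·10 + 6·4 = 10
h_47 = 5·10 + 4·3 + 3·10 + 6·10 = 9
h_48 = 5·9 + 4·10 + 3·3 + 6·10 = 0
h_49 = 5·0 + 4·9 + 3·10 + 6·3 = 7
h_50 = 5·7 + 4·0 + 3·9 + 6·10 = 1
h_51 = 5·1 + 4·7 + 3·0 + 6·9 = 10
h_52 = 5·10 + 4·1 + 3·7 + 6·0 = 9
h_53 = 5·9 + 4·10 + 3·1 + 6·7 = 9
h_54 = 5·9 + 4·9 + 3·10 + 6·1 = 7
h_55 = 5·7 + 4·9 + 3·9 + 6·10 = 4
h_56 = 5·4 + 4·7 + 3·9 + 6·9 = 8
h_57 = 5·8 + 4·4 + 3·7 + 6·9 = 10
h_58 = 5·10 + 4·8 + 3·4 + 6·7 = 4
h_59 = 5·4 + 4·10 + 3·8 + 6·4 = 9
h_60 = 5·9 + 4·4 + 3·10 + 6·8 = 7
h_61 = 5·7 + 4·9 + 3·4 + 6·10 = 0
h_62 = 5·0 + 4·7 + 3·9 + 6·4 = 2
h_63 = 5·2 + 4·0 + 3·7 + 6·9 = 8
h_64 = 5·8 + 4·2 + 3·0 + 6·7 = 2
h_65 = 5·2 + 4·8 + 3·2 + 6·0 = 4
h_66 = 5·4 + 4·2 + 3·8 + 6·2 = 9
h_67 = 5·9 + 4·4 + 3·2 + 6·8 = 5
h_68 = 5·5 + 4·9 + 3·4 + 6·2 = 8
h_69 = 5·8 + 4·5 + 3·9 + 6·4 = 1
h_70 = 5·1 + 4·8 + 3·5 + 6·9 = 7
h_71 = 5·7 + 4·1 + 3·8 + 6·5 = 5
h_72 = 5·5 + 4·7 + 3·1 + 6·8 = 5
h_73 = 5·5 + 4·5 + 3·7 + 6·1 = 6
h_74 = 5·6 + 4·5 + 3·5 + 6·7 = 8
h_75 = 5·8 + 4·6 + 3·5 + 6·5 = 10
h_76 = 5·10 + 4·8 + 3·6 + 6·5 = 9
h_77 = 5·9 + 4·10 + 3·8 + 6·6 = 2
h_78 = 5·2 + 4·9 + 3·10 + 6·8 = 3
h_79 = 5·3 + 4·2 + 3·9 + 6·10 = 0
h_80 = 5·0 + 4·3 + 3·2 + 6·9 = 6
h_81 = 5·6 + 4·0 + 3·3 + 6·2 = 7
h_82 = 5·7 + 4·6 + 3·0 + 6·3 = 0
h_83 = 5·0 + 4·7 + 3·6 + 6·0 = 2
h_84 = 5·2 + 4·0 + 3·7 + 6·6 = 1
h_85 = 5·1 + 4·2 + 3·0 + 6·7 = 0
h_86 = 5·0 + 4·1 + 3·2 + 6·0 = 10
h_87 = 5·10 + 4·0 + 3·1 + 6·2 = 10
h_88 = 5·10 + 4·10 + 3·0 + 6·1 = 8
h_89 = 5·8 + 4·10 + 3·10 + 6·0 = 0
h_90 = 5·0 + 4·8 + 3·10 + 6·10 = 1
h_91 = 5·1 + 4·0 + 3·8 + 6·10 = 1
h_92 = 5·1 + 4·1 + 3·0 + 6·8 = 2
h_93 = 5·2 + 4·1 + 3·1 + 6·0 = 6
h_94 = 5·6 + 4·2 + 3·1 + 6·1 = 3
h_95 = 5·3 + 4·6 + 3·2 + 6·1 = 7
h_96 = 5·7 + 4·3 + 3·6 + 6·2 = 0
h_97 = 5·0 + 4·7 + 3·3 + 6·6 = 7
h_98 = 5·7 + 4·0 + 3·7 + 6·3 = 8
h_99 = 5·8 + 4·7 + 3·0 + 6·7 = 0
h_100 = 5·0 + 4·8 + 3·7 + 6·0 = 9
h_101 = 5·9 + 4·0 + 3·8 + 6·7 = 1
h_102 = 5·1 + 4·9 + 3·0 + 6·8 = 1
h_103 = 5·1 + 4·1 + 3·9 + 6·0 = 3
h_104 = 5·3 + 4·1 + 3·1 + 6·9 = 10
h_105 = 5·10 + 4·3 + 3·1 + 6·1 = 5
h_106 = 5·5 + 4·10 + 3·3 + 6·1 = 3
h_107 = 5·3 + 4·5 + 3·10 + 6·3 = 6
h_108 = 5·6 + 4·3 + 3·5 + 6·10 = 7
h_109 = 5·7 + 4·6 + 3·3 + 6·5 = 10
h_110 = 5·10 + 4·7 + 3·6 + 6·3 = 4

4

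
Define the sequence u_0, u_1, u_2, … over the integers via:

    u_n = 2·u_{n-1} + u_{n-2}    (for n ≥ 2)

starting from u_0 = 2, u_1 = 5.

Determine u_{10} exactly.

u_2 = 2·5 + 1·2 = 12
u_3 = 2·12 + 1·5 = 29
u_4 = 2·29 + 1·12 = 70
u_5 = 2·70 + 1·29 = 169
u_6 = 2·169 + 1·70 = 408
u_7 = 2·408 + 1·169 = 985
u_8 = 2·985 + 1·408 = 2378
u_9 = 2·2378 + 1·985 = 5741
u_10 = 2·5741 + 1·2378 = 13860

13860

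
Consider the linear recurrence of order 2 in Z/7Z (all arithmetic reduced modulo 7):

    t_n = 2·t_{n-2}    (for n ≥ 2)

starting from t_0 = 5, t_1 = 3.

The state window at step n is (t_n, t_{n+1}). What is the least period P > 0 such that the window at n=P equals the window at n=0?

n=0: window = (5, 3)
n=1: window = (3, 3)
n=2: window = (3, 6)
n=3: window = (6, 6)
n=4: window = (6, 5)
n=5: window = (5, 5)
n=6: window = (5, 3)
window at n=6 equals window at n=0 → period = 6

6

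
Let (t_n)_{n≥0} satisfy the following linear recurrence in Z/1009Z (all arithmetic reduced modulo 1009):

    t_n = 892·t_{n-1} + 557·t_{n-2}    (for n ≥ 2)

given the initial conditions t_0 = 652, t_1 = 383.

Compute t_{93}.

t_2 = 892·383 + 557·652 = 518
t_3 = 892·518 + 557·383 = 366
t_4 = 892·366 + 557·518 = 517
t_5 = 892·517 + 557·366 = 95
t_6 = 892·95 + 557·517 = 388
t_7 = 892·388 + 557·95 = 456
t_8 = 892·456 + 557·388 = 315
t_9 = 892·315 + 557·456 = 202
t_10 = 892·202 + 557·315 = 471
t_11 = 892·471 + 557·202 = 903
t_12 = 892·903 + 557·471 = 301
t_13 = 892·301 + 557·903 = 587
t_14 = 892·587 + 557·301 = 96
t_15 = 892·96 + 557·587 = 919
t_16 = 892·919 + 557·96 = 435
t_17 = 892·435 + 557·919 = 884
t_18 = 892·884 + 557·435 = 634
t_19 = 892·634 + 557·884 = 484
t_20 = 892·484 + 557·634 = 873
t_21 = 892·873 + 557·484 = 962
t_22 = 892·962 + 557·873 = 377
t_23 = 892·377 + 557·962 = 342
t_24 = 892·342 + 557·377 = 463
t_25 = 892·463 + 557·342 = 108
t_26 = 892·108 + 557·463 = 68
t_27 = 892·68 + 557·108 = 741
t_28 = 892·741 + 557·68 = 620
t_29 = 892·620 + 557·741 = 164
t_30 = 892·164 + 557·620 = 245
t_31 = 892·245 + 557·164 = 125
t_32 = 892·125 + 557·245 = 760
t_33 = 892·760 + 557·125 = 885
t_34 = 892·885 + 557·760 = 931
t_35 = 892·931 + 557·885 = 598
t_36 = 892·598 + 557·931 = 605
t_37 = 892·605 + 557·598 = 970
t_38 = 892·970 + 557·605 = 506
t_39 = 892·506 + 557·970 = 804
t_40 = 892·804 + 557·506 = 100
t_41 = 892·100 + 557·804 = 240
t_42 = 892·240 + 557·100 = 377
t_43 = 892·377 + 557·240 = 779
t_44 = 892·779 + 557·377 = 793
t_45 = 892·793 + 557·779 = 80
t_46 = 892·80 + 557·793 = 489
t_47 = 892·489 + 557·80 = 464
t_48 = 892·464 + 557·489 = 141
t_49 = 892·141 + 557·464 = 800
t_50 = 892·800 + 557·141 = 72
t_51 = 892·72 + 557·800 = 279
t_52 = 892·279 + 557·72 = 398
t_53 = 892·398 + 557·279 = 874
t_54 = 892·874 + 557·398 = 366
t_55 = 892·366 + 557·874 = 36
t_56 = 892·36 + 557·366 = 877
t_57 = 892·877 + 557·36 = 181
t_58 = 892·181 + 557·877 = 145
t_59 = 892·145 + 557·181 = 105
t_60 = 892·105 + 557·145 = 877
t_61 = 892·877 + 557·105 = 272
t_62 = 892·272 + 557·877 = 597
t_63 = 892·597 + 557·272 = 935
t_64 = 892·935 + 557·597 = 145
t_65 = 892·145 + 557·935 = 339
t_66 = 892·339 + 557·145 = 742
t_67 = 892·742 + 557·339 = 100
t_68 = 892·100 + 557·742 = 12
t_69 = 892·12 + 557·100 = 819
t_70 = 892·819 + 557·12 = 662
t_71 = 892·662 + 557·819 = 354
t_72 = 892·354 + 557·662 = 400
t_73 = 892·400 + 557·354 = 37
t_74 = 892·37 + 557·400 = 527
t_75 = 892·527 + 557·37 = 319
t_76 = 892·319 + 557·527 = 939
t_77 = 892·939 + 557·319 = 217
t_78 = 892·217 + 557·939 = 197
t_79 = 892·197 + 557·217 = 956
t_80 = 892·956 + 557·197 = 904
t_81 = 892·904 + 557·956 = 926
t_82 = 892·926 + 557·904 = 667
t_83 = 892·667 + 557·926 = 846
t_84 = 892·846 + 557·667 = 107
t_85 = 892·107 + 557·846 = 617
t_86 = 892·617 + 557·107 = 527
t_87 = 892·527 + 557·617 = 499
t_88 = 892·499 + 557·527 = 59
t_89 = 892·59 + 557·499 = 628
t_90 = 892·628 + 557·59 = 756
t_91 = 892·756 + 557·628 = 13
t_92 = 892·13 + 557·756 = 836
t_93 = 892·836 + 557·13 = 239

239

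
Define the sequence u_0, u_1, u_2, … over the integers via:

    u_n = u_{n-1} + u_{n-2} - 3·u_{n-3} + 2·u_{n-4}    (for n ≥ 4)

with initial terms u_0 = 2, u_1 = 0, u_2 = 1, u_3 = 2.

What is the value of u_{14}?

u_4 = 1·2 + 1·1 + -3·0 + 2·2 = 7
u_5 = 1·7 + 1·2 + -3·1 + 2·0 = 6
u_6 = 1·6 + 1·7 + -3·2 + 2·1 = 9
u_7 = 1·9 + 1·6 + -3·7 + 2·2 = -2
u_8 = 1·-2 + 1·9 + -3·6 + 2·7 = 3
u_9 = 1·3 + 1·-2 + -3·9 + 2·6 = -14
u_10 = 1·-14 + 1·3 + -3·-2 + 2·9 = 13
u_11 = 1·13 + 1·-14 + -3·3 + 2·-2 = -14
u_12 = 1·-14 + 1·13 + -3·-14 + 2·3 = 47
u_13 = 1·47 + 1·-14 + -3·13 + 2·-14 = -34
u_14 = 1·-34 + 1·47 + -3·-14 + 2·13 = 81

81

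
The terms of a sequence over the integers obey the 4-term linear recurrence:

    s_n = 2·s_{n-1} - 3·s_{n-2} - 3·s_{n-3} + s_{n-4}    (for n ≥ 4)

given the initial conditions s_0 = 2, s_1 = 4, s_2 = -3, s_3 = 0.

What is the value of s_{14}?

s_4 = 2·0 + -3·-3 + -3·4 + 1·2 = -1
s_5 = 2·-1 + -3·0 + -3·-3 + 1·4 = 11
s_6 = 2·11 + -3·-1 + -3·0 + 1·-3 = 22
s_7 = 2·22 + -3·11 + -3·-1 + 1·0 = 14
s_8 = 2·14 + -3·22 + -3·11 + 1·-1 = -72
s_9 = 2·-72 + -3·14 + -3·22 + 1·11 = -241
s_10 = 2·-241 + -3·-72 + -3·14 + 1·22 = -286
s_11 = 2·-286 + -3·-241 + -3·-72 + 1·14 = 381
s_12 = 2·381 + -3·-286 + -3·-241 + 1·-72 = 2271
s_13 = 2·2271 + -3·381 + -3·-286 + 1·-241 = 4016
s_14 = 2·4016 + -3·2271 + -3·381 + 1·-286 = -210

-210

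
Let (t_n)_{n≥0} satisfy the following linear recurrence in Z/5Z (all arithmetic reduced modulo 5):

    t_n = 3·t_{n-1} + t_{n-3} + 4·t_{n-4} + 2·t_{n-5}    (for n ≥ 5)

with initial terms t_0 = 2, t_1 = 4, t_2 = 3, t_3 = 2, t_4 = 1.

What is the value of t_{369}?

t_5 = 3·1 + 0·2 + 1·3 + 4·4 + 2·2 = 1
t_6 = 3·1 + 0·1 + 1·2 + 4·3 + 2·4 = 0
t_7 = 3·0 + 0·1 + 1·1 + 4·2 + 2·3 = 0
t_8 = 3·0 + 0·0 + 1·1 + 4·1 + 2·2 = 4
t_9 = 3·4 + 0·0 + 1·0 + 4·1 + 2·1 = 3
t_10 = 3·3 + 0·4 + 1·0 + 4·0 + 2·1 = 1
Continuing the recurrence:
  t_11 = 2;  t_12 = 0;  t_13 = 1;  t_14 = 0;  t_15 = 0;  t_16 = 0
  t_17 = 4;  t_18 = 4;  t_19 = 2;  t_20 = 0;  t_21 = 0;  t_22 = 1
  t_23 = 4;  t_24 = 1;  t_25 = 4;  t_26 = 0;  t_27 = 4;  t_28 = 3
  t_29 = 2;  t_30 = 3;  t_31 = 3;  t_32 = 1;  t_33 = 0;  t_34 = 4
  t_35 = 1;  t_36 = 3;  t_37 = 0;  t_38 = 2;  t_39 = 1;  t_40 = 2
  t_41 = 4;  t_42 = 1;  t_43 = 3;  t_44 = 3;  t_45 = 0;  t_46 = 0
  t_47 = 2;  t_48 = 4;  t_49 = 3;  t_50 = 1;  t_51 = 0;  t_52 = 3
  t_53 = 0;  t_54 = 0;  t_55 = 0;  t_56 = 2;  t_57 = 2;  t_58 = 1
  t_59 = 0;  t_60 = 0;  t_61 = 3;  t_62 = 2;  t_63 = 3;  t_64 = 2
  t_65 = 0;  t_66 = 2;  t_67 = 4;  t_68 = 1;  t_69 = 4;  t_70 = 4
  t_71 = 3;  t_72 = 0;  t_73 = 2;  t_74 = 3;  t_75 = 4;  t_76 = 0
  t_77 = 1;  t_78 = 3;  t_79 = 1;  t_80 = 2;  t_81 = 3;  t_82 = 4
  t_83 = 4;  t_84 = 0;  t_85 = 0;  t_86 = 1;  t_87 = 2;  t_88 = 4
  t_89 = 3;  t_90 = 0;  t_91 = 4;  t_92 = 0;  t_93 = 0;  t_94 = 0
  t_95 = 1;  t_96 = 1;  t_97 = 3;  t_98 = 0;  t_99 = 0;  t_100 = 4
  t_101 = 1;  t_102 = 4;  t_103 = 1;  t_104 = 0;  t_105 = 1;  t_106 = 2
  t_107 = 3;  t_108 = 2;  t_109 = 2;  t_110 = 4;  t_111 = 0;  t_112 = 1
  t_113 = 4;  t_114 = 2;  t_115 = 0;  t_116 = 3;  t_117 = 4;  t_118 = 3
  t_119 = 1;  t_120 = 4;  t_121 = 2;  t_122 = 2;  t_123 = 0;  t_124 = 0
  t_125 = 3;  t_126 = 1;  t_127 = 2;  t_128 = 4;  t_129 = 0;  t_130 = 2
  t_131 = 0;  t_132 = 0;  t_133 = 0;  t_134 = 3;  t_135 = 3;  t_136 = 4
  t_137 = 0;  t_138 = 0;  t_139 = 2;  t_140 = 3;  t_141 = 2;  t_142 = 3
  t_143 = 0;  t_144 = 3;  t_145 = 1;  t_146 = 4;  t_147 = 1;  t_148 = 1
  t_149 = 2;  t_150 = 0;  t_151 = 3;  t_152 = 2;  t_153 = 1;  t_154 = 0
  t_155 = 4;  t_156 = 2;  t_157 = 4;  t_158 = 3;  t_159 = 2;  t_160 = 1
  t_161 = 1;  t_162 = 0;  t_163 = 0;  t_164 = 4;  t_165 = 3;  t_166 = 1
  t_167 = 2;  t_168 = 0;  t_169 = 1;  t_170 = 0;  t_171 = 0;  t_172 = 0
  t_173 = 4;  t_174 = 4;  t_175 = 2;  t_176 = 0;  t_177 = 0;  t_178 = 1
  t_179 = 4;  t_180 = 1;  t_181 = 4;  t_182 = 0;  t_183 = 4;  t_184 = 3
  t_185 = 2;  t_186 = 3;  t_187 = 3;  t_188 = 1;  t_189 = 0;  t_190 = 4
  t_191 = 1;  t_192 = 3;  t_193 = 0;  t_194 = 2;  t_195 = 1;  t_196 = 2
  t_197 = 4;  t_198 = 1;  t_199 = 3;  t_200 = 3;  t_201 = 0;  t_202 = 0
  t_203 = 2;  t_204 = 4;  t_205 = 3;  t_206 = 1;  t_207 = 0;  t_208 = 3
  t_209 = 0;  t_210 = 0;  t_211 = 0;  t_212 = 2;  t_213 = 2;  t_214 = 1
  t_215 = 0;  t_216 = 0;  t_217 = 3;  t_218 = 2;  t_219 = 3;  t_220 = 2
  t_221 = 0;  t_222 = 2;  t_223 = 4;  t_224 = 1;  t_225 = 4;  t_226 = 4
  t_227 = 3;  t_228 = 0;  t_229 = 2;  t_230 = 3;  t_231 = 4;  t_232 = 0
  t_233 = 1;  t_234 = 3;  t_235 = 1;  t_236 = 2;  t_237 = 3;  t_238 = 4
  t_239 = 4;  t_240 = 0;  t_241 = 0;  t_242 = 1;  t_243 = 2;  t_244 = 4
  t_245 = 3;  t_246 = 0;  t_247 = 4;  t_248 = 0;  t_249 = 0;  t_250 = 0
  t_251 = 1;  t_252 = 1;  t_253 = 3;  t_254 = 0;  t_255 = 0;  t_256 = 4
  t_257 = 1;  t_258 = 4;  t_259 = 1;  t_260 = 0;  t_261 = 1;  t_262 = 2
  t_263 = 3;  t_264 = 2;  t_265 = 2;  t_266 = 4;  t_267 = 0;  t_268 = 1
  t_269 = 4;  t_270 = 2;  t_271 = 0;  t_272 = 3;  t_273 = 4;  t_274 = 3
  t_275 = 1;  t_276 = 4;  t_277 = 2;  t_278 = 2;  t_279 = 0;  t_280 = 0
  t_281 = 3;  t_282 = 1;  t_283 = 2;  t_284 = 4;  t_285 = 0;  t_286 = 2
  t_287 = 0;  t_288 = 0;  t_289 = 0;  t_290 = 3;  t_291 = 3;  t_292 = 4
  t_293 = 0;  t_294 = 0;  t_295 = 2;  t_296 = 3;  t_297 = 2;  t_298 = 3
  t_299 = 0;  t_300 = 3;  t_301 = 1;  t_302 = 4;  t_303 = 1;  t_304 = 1
  t_305 = 2;  t_306 = 0;  t_307 = 3;  t_308 = 2;  t_309 = 1;  t_310 = 0
  t_311 = 4;  t_312 = 2;  t_313 = 4;  t_314 = 3;  t_315 = 2;  t_316 = 1
  t_317 = 1;  t_318 = 0;  t_319 = 0;  t_320 = 4;  t_321 = 3;  t_322 = 1
  t_323 = 2;  t_324 = 0;  t_325 = 1;  t_326 = 0;  t_327 = 0;  t_328 = 0
  t_329 = 4;  t_330 = 4;  t_331 = 2;  t_332 = 0;  t_333 = 0;  t_334 = 1
  t_335 = 4;  t_336 = 1;  t_337 = 4;  t_338 = 0;  t_339 = 4;  t_340 = 3
  t_341 = 2;  t_342 = 3;  t_343 = 3;  t_344 = 1;  t_345 = 0;  t_346 = 4
  t_347 = 1;  t_348 = 3;  t_349 = 0;  t_350 = 2;  t_351 = 1;  t_352 = 2
  t_353 = 4;  t_354 = 1;  t_355 = 3;  t_356 = 3;  t_357 = 0;  t_358 = 0
  t_359 = 2;  t_360 = 4;  t_361 = 3;  t_362 = 1;  t_363 = 0;  t_364 = 3
  t_365 = 0;  t_366 = 0;  t_367 = 0
t_368 = 3·0 + 0·0 + 1·0 + 4·3 + 2·0 = 2
t_369 = 3·2 + 0·0 + 1·0 + 4·0 + 2·3 = 2

2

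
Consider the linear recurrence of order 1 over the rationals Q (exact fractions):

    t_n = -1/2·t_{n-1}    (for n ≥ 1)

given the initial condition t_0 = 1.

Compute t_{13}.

-1/8192

t_1 = -1/2·1 = -1/2
t_2 = -1/2·-1/2 = 1/4
t_3 = -1/2·1/4 = -1/8
t_4 = -1/2·-1/8 = 1/16
t_5 = -1/2·1/16 = -1/32
t_6 = -1/2·-1/32 = 1/64
t_7 = -1/2·1/64 = -1/128
t_8 = -1/2·-1/128 = 1/256
t_9 = -1/2·1/256 = -1/512
t_10 = -1/2·-1/512 = 1/1024
t_11 = -1/2·1/1024 = -1/2048
t_12 = -1/2·-1/2048 = 1/4096
t_13 = -1/2·1/4096 = -1/8192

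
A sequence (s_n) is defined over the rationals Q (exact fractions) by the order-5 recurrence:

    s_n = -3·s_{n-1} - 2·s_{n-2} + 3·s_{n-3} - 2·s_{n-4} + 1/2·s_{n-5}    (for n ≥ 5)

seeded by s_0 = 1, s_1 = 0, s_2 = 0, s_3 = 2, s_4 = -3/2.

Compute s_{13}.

s_5 = -3·-3/2 + -2·2 + 3·0 + -2·0 + 1/2·1 = 1
s_6 = -3·1 + -2·-3/2 + 3·2 + -2·0 + 1/2·0 = 6
s_7 = -3·6 + -2·1 + 3·-3/2 + -2·2 + 1/2·0 = -57/2
s_8 = -3·-57/2 + -2·6 + 3·1 + -2·-3/2 + 1/2·2 = 161/2
s_9 = -3·161/2 + -2·-57/2 + 3·6 + -2·1 + 1/2·-3/2 = -677/4
s_10 = -3·-677/4 + -2·161/2 + 3·-57/2 + -2·6 + 1/2·1 = 999/4
s_11 = -3·999/4 + -2·-677/4 + 3·161/2 + -2·-57/2 + 1/2·6 = -437/4
s_12 = -3·-437/4 + -2·999/4 + 3·-677/4 + -2·161/2 + 1/2·-57/2 = -3419/4
s_13 = -3·-3419/4 + -2·-437/4 + 3·999/4 + -2·-677/4 + 1/2·161/2 = 15643/4

15643/4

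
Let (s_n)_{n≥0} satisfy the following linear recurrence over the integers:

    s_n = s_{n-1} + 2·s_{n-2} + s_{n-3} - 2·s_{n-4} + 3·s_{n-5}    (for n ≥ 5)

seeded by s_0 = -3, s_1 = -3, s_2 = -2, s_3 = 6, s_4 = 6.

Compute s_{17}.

85332

s_5 = 1·6 + 2·6 + 1·-2 + -2·-3 + 3·-3 = 13
s_6 = 1·13 + 2·6 + 1·6 + -2·-2 + 3·-3 = 26
s_7 = 1·26 + 2·13 + 1·6 + -2·6 + 3·-2 = 40
s_8 = 1·40 + 2·26 + 1·13 + -2·6 + 3·6 = 111
s_9 = 1·111 + 2·40 + 1·26 + -2·13 + 3·6 = 209
s_10 = 1·209 + 2·111 + 1·40 + -2·26 + 3·13 = 458
s_11 = 1·458 + 2·209 + 1·111 + -2·40 + 3·26 = 985
s_12 = 1·985 + 2·458 + 1·209 + -2·111 + 3·40 = 2008
s_13 = 1·2008 + 2·985 + 1·458 + -2·209 + 3·111 = 4351
s_14 = 1·4351 + 2·2008 + 1·985 + -2·458 + 3·209 = 9063
s_15 = 1·9063 + 2·4351 + 1·2008 + -2·985 + 3·458 = 19177
s_16 = 1·19177 + 2·9063 + 1·4351 + -2·2008 + 3·985 = 40593
s_17 = 1·40593 + 2·19177 + 1·9063 + -2·4351 + 3·2008 = 85332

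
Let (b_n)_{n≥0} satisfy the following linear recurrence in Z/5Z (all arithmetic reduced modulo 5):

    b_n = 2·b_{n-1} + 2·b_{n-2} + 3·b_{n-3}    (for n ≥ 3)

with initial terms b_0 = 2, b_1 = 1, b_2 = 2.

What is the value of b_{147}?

2

b_3 = 2·2 + 2·1 + 3·2 = 2
b_4 = 2·2 + 2·2 + 3·1 = 1
b_5 = 2·1 + 2·2 + 3·2 = 2
(b_3, b_4, b_5) = (2, 1, 2) = (b_0, b_1, b_2), so the sequence has period 3.
147 ≡ 0 (mod 3), hence b_147 = b_0 = 2.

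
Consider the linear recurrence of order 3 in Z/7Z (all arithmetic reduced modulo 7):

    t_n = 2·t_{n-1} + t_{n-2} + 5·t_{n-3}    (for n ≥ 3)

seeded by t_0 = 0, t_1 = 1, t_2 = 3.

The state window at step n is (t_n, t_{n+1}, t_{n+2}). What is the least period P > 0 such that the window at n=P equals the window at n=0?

3

n=0: window = (0, 1, 3)
n=1: window = (1, 3, 0)
n=2: window = (3, 0, 1)
n=3: window = (0, 1, 3)
window at n=3 equals window at n=0 → period = 3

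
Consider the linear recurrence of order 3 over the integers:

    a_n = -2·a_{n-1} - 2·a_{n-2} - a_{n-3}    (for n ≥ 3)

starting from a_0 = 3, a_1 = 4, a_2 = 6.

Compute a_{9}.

-23

a_3 = -2·6 + -2·4 + -1·3 = -23
a_4 = -2·-23 + -2·6 + -1·4 = 30
a_5 = -2·30 + -2·-23 + -1·6 = -20
a_6 = -2·-20 + -2·30 + -1·-23 = 3
a_7 = -2·3 + -2·-20 + -1·30 = 4
a_8 = -2·4 + -2·3 + -1·-20 = 6
a_9 = -2·6 + -2·4 + -1·3 = -23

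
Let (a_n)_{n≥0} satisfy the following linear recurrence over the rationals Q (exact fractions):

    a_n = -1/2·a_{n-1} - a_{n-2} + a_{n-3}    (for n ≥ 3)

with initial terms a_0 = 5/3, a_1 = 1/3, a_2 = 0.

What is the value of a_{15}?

67097/6144

a_3 = -1/2·0 + -1·1/3 + 1·5/3 = 4/3
a_4 = -1/2·4/3 + -1·0 + 1·1/3 = -1/3
a_5 = -1/2·-1/3 + -1·4/3 + 1·0 = -7/6
a_6 = -1/2·-7/6 + -1·-1/3 + 1·4/3 = 9/4
a_7 = -1/2·9/4 + -1·-7/6 + 1·-1/3 = -7/24
a_8 = -1/2·-7/24 + -1·9/4 + 1·-7/6 = -157/48
a_9 = -1/2·-157/48 + -1·-7/24 + 1·9/4 = 401/96
a_10 = -1/2·401/96 + -1·-157/48 + 1·-7/24 = 57/64
a_11 = -1/2·57/64 + -1·401/96 + 1·-157/48 = -3031/384
a_12 = -1/2·-3031/384 + -1·57/64 + 1·401/96 = 5555/768
a_13 = -1/2·5555/768 + -1·-3031/384 + 1·57/64 = 7937/1536
a_14 = -1/2·7937/1536 + -1·5555/768 + 1·-3031/384 = -18135/1024
a_15 = -1/2·-18135/1024 + -1·7937/1536 + 1·5555/768 = 67097/6144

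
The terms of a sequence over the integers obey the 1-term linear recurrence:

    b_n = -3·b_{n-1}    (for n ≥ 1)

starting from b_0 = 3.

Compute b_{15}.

-43046721

b_1 = -3·3 = -9
b_2 = -3·-9 = 27
b_3 = -3·27 = -81
b_4 = -3·-81 = 243
b_5 = -3·243 = -729
b_6 = -3·-729 = 2187
b_7 = -3·2187 = -6561
b_8 = -3·-6561 = 19683
b_9 = -3·19683 = -59049
b_10 = -3·-59049 = 177147
b_11 = -3·177147 = -531441
b_12 = -3·-531441 = 1594323
b_13 = -3·1594323 = -4782969
b_14 = -3·-4782969 = 14348907
b_15 = -3·14348907 = -43046721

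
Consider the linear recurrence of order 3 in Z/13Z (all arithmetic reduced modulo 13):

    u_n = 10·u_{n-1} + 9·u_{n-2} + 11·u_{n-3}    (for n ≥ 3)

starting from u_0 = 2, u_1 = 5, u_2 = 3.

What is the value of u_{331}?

u_3 = 10·3 + 9·5 + 11·2 = 6
u_4 = 10·6 + 9·3 + 11·5 = 12
u_5 = 10·12 + 9·6 + 11·3 = 12
u_6 = 10·12 + 9·12 + 11·6 = 8
u_7 = 10·8 + 9·12 + 11·12 = 8
u_8 = 10·8 + 9·8 + 11·12 = 11
u_9 = 10·11 + 9·8 + 11·8 = 10
u_10 = 10·10 + 9·11 + 11·8 = 1
u_11 = 10·1 + 9·10 + 11·11 = 0
u_12 = 10·0 + 9·1 + 11·10 = 2
u_13 = 10·2 + 9·0 + 11·1 = 5
u_14 = 10·5 + 9·2 + 11·0 = 3
(u_12, u_13, u_14) = (2, 5, 3) = (u_0, u_1, u_2), so the sequence has period 12.
331 ≡ 7 (mod 12), hence u_331 = u_7 = 8.

8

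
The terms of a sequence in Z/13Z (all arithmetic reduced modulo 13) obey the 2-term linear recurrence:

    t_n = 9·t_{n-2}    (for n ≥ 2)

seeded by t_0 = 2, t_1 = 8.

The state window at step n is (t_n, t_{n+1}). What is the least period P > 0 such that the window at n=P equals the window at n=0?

6

n=0: window = (2, 8)
n=1: window = (8, 5)
n=2: window = (5, 7)
n=3: window = (7, 6)
n=4: window = (6, 11)
n=5: window = (11, 2)
n=6: window = (2, 8)
window at n=6 equals window at n=0 → period = 6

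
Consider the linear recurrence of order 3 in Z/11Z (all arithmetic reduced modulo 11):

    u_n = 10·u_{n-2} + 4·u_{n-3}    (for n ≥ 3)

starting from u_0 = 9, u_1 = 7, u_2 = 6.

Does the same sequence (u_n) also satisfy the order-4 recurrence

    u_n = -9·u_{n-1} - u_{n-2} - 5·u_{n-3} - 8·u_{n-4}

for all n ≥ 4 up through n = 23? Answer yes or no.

Terms u_0..u_23: 9, 7, 6, 7, 0, 6, 6, 5, 7, 8, 2, 9, 8, 10, 6, 0, 1, 2, 10, 2, 9, 5, 10, 9
n=4: candidate gives 0, actual u_4 = 0 ✓
n=5: candidate gives 6, actual u_5 = 6 ✓
n=6: candidate gives 6, actual u_6 = 6 ✓
n=7: candidate gives 5, actual u_7 = 5 ✓
n=8: candidate gives 7, actual u_8 = 7 ✓
n=9: candidate gives 8, actual u_9 = 8 ✓
n=10: candidate gives 2, actual u_10 = 2 ✓
n=11: candidate gives 9, actual u_11 = 9 ✓
n=12: candidate gives 8, actual u_12 = 8 ✓
n=13: candidate gives 10, actual u_13 = 10 ✓
n=14: candidate gives 6, actual u_14 = 6 ✓
n=15: candidate gives 0, actual u_15 = 0 ✓
n=16: candidate gives 1, actual u_16 = 1 ✓
n=17: candidate gives 2, actual u_17 = 2 ✓
n=18: candidate gives 10, actual u_18 = 10 ✓
n=19: candidate gives 2, actual u_19 = 2 ✓
n=20: candidate gives 9, actual u_20 = 9 ✓
n=21: candidate gives 5, actual u_21 = 5 ✓
n=22: candidate gives 10, actual u_22 = 10 ✓
n=23: candidate gives 9, actual u_23 = 9 ✓

yes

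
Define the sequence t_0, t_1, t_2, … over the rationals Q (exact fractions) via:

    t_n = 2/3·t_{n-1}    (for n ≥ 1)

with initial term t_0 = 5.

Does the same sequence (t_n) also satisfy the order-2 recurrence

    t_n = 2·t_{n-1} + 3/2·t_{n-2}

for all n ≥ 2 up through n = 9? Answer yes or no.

no

Terms t_0..t_9: 5, 10/3, 20/9, 40/27, 80/81, 160/243, 320/729, 640/2187, 1280/6561, 2560/19683
n=2: candidate gives 85/6, actual t_2 = 20/9 ✗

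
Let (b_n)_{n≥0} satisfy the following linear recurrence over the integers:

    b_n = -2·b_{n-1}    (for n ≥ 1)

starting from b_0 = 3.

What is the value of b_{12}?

b_1 = -2·3 = -6
b_2 = -2·-6 = 12
b_3 = -2·12 = -24
b_4 = -2·-24 = 48
b_5 = -2·48 = -96
b_6 = -2·-96 = 192
b_7 = -2·192 = -384
b_8 = -2·-384 = 768
b_9 = -2·768 = -1536
b_10 = -2·-1536 = 3072
b_11 = -2·3072 = -6144
b_12 = -2·-6144 = 12288

12288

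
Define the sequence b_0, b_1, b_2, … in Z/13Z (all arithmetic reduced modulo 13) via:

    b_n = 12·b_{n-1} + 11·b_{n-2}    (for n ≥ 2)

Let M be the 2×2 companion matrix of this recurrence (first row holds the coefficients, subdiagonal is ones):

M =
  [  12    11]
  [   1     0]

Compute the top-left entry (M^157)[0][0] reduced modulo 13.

(M^157)[0][0] is the top entry after applying M 157 times to the unit state (1, 0). Equivalently it is h_{158} for the auxiliary sequence (h_n) obeying the same recurrence with h_1 = 1 and h_i = 0 for 0 ≤ i < 1:
h_2 = 12·1 + 11·0 = 12
h_3 = 12·12 + 11·1 = 12
h_4 = 12·12 + 11·12 = 3
h_5 = 12·3 + 11·12 = 12
h_6 = 12·12 + 11·3 = 8
h_7 = 12·8 + 11·12 = 7
h_8 = 12·7 + 11·8 = 3
h_9 = 12·3 + 11·7 = 9
h_10 = 12·9 + 11·3 = 11
h_11 = 12·11 + 11·9 = 10
h_12 = 12·10 + 11·11 = 7
h_13 = 12·7 + 11·10 = 12
h_14 = 12·12 + 11·7 = 0
h_15 = 12·0 + 11·12 = 2
h_16 = 12·2 + 11·0 = 11
h_17 = 12·11 + 11·2 = 11
h_18 = 12·11 + 11·11 = 6
h_19 = 12·6 + 11·11 = 11
h_20 = 12·11 + 11·6 = 3
h_21 = 12·3 + 11·11 = 1
h_22 = 12·1 + 11·3 = 6
h_23 = 12·6 + 11·1 = 5
h_24 = 12·5 + 11·6 = 9
h_25 = 12·9 + 11·5 = 7
h_26 = 12·7 + 11·9 = 1
h_27 = 12·1 + 11·7 = 11
h_28 = 12·11 + 11·1 = 0
h_29 = 12·0 + 11·11 = 4
h_30 = 12·4 + 11·0 = 9
h_31 = 12·9 + 11·4 = 9
h_32 = 12·9 + 11·9 = 12
h_33 = 12·12 + 11·9 = 9
h_34 = 12·9 + 11·12 = 6
h_35 = 12·6 + 11·9 = 2
h_36 = 12·2 + 11·6 = 12
h_37 = 12·12 + 11·2 = 10
h_38 = 12·10 + 11·12 = 5
h_39 = 12·5 + 11·10 = 1
h_40 = 12·1 + 11·5 = 2
h_41 = 12·2 + 11·1 = 9
h_42 = 12·9 + 11·2 = 0
h_43 = 12·0 + 11·9 = 8
h_44 = 12·8 + 11·0 = 5
h_45 = 12·5 + 11·8 = 5
h_46 = 12·5 + 11·5 = 11
h_47 = 12·11 + 11·5 = 5
h_48 = 12·5 + 11·11 = 12
h_49 = 12·12 + 11·5 = 4
h_50 = 12·4 + 11·12 = 11
h_51 = 12·11 + 11·4 = 7
h_52 = 12·7 + 11·11 = 10
h_53 = 12·10 + 11·7 = 2
h_54 = 12·2 + 11·10 = 4
h_55 = 12·4 + 11·2 = 5
h_56 = 12·5 + 11·4 = 0
h_57 = 12·0 + 11·5 = 3
h_58 = 12·3 + 11·0 = 10
h_59 = 12·10 + 11·3 = 10
h_60 = 12·10 + 11·10 = 9
h_61 = 12·9 + 11·10 = 10
h_62 = 12·10 + 11·9 = 11
h_63 = 12·11 + 11·10 = 8
h_64 = 12·8 + 11·11 = 9
h_65 = 12·9 + 11·8 = 1
h_66 = 12·1 + 11·9 = 7
h_67 = 12·7 + 11·1 = 4
h_68 = 12·4 + 11·7 = 8
h_69 = 12·8 + 11·4 = 10
h_70 = 12·10 + 11·8 = 0
h_71 = 12·0 + 11·10 = 6
h_72 = 12·6 + 11·0 = 7
h_73 = 12·7 + 11·6 = 7
h_74 = 12·7 + 11·7 = 5
h_75 = 12·5 + 11·7 = 7
h_76 = 12·7 + 11·5 = 9
h_77 = 12·9 + 11·7 = 3
h_78 = 12·3 + 11·9 = 5
h_79 = 12·5 + 11·3 = 2
h_80 = 12·2 + 11·5 = 1
h_81 = 12·1 + 11·2 = 8
h_82 = 12·8 + 11·1 = 3
h_83 = 12·3 + 11·8 = 7
h_84 = 12·7 + 11·3 = 0
h_85 = 12·0 + 11·7 = 12
h_86 = 12·12 + 11·0 = 1
h_87 = 12·1 + 11·12 = 1
h_88 = 12·1 + 11·1 = 10
h_89 = 12·10 + 11·1 = 1
h_90 = 12·1 + 11·10 = 5
h_91 = 12·5 + 11·1 = 6
h_92 = 12·6 + 11·5 = 10
h_93 = 12·10 + 11·6 = 4
h_94 = 12·4 + 11·10 = 2
h_95 = 12·2 + 11·4 = 3
h_96 = 12·3 + 11·2 = 6
h_97 = 12·6 + 11·3 = 1
h_98 = 12·1 + 11·6 = 0
h_99 = 12·0 + 11·1 = 11
h_100 = 12·11 + 11·0 = 2
h_101 = 12·2 + 11·11 = 2
h_102 = 12·2 + 11·2 = 7
h_103 = 12·7 + 11·2 = 2
h_104 = 12·2 + 11·7 = 10
h_105 = 12·10 + 11·2 = 12
h_106 = 12·12 + 11·10 = 7
h_107 = 12·7 + 11·12 = 8
h_108 = 12·8 + 11·7 = 4
h_109 = 12·4 + 11·8 = 6
h_110 = 12·6 + 11·4 = 12
h_111 = 12·12 + 11·6 = 2
h_112 = 12·2 + 11·12 = 0
h_113 = 12·0 + 11·2 = 9
h_114 = 12·9 + 11·0 = 4
h_115 = 12·4 + 11·9 = 4
h_116 = 12·4 + 11·4 = 1
h_117 = 12·1 + 11·4 = 4
h_118 = 12·4 + 11·1 = 7
h_119 = 12·7 + 11·4 = 11
h_120 = 12·11 + 11·7 = 1
h_121 = 12·1 + 11·11 = 3
h_122 = 12·3 + 11·1 = 8
h_123 = 12·8 + 11·3 = 12
h_124 = 12·12 + 11·8 = 11
h_125 = 12·11 + 11·12 = 4
h_126 = 12·4 + 11·11 = 0
h_127 = 12·0 + 11·4 = 5
h_128 = 12·5 + 11·0 = 8
h_129 = 12·8 + 11·5 = 8
h_130 = 12·8 + 11·8 = 2
h_131 = 12·2 + 11·8 = 8
h_132 = 12·8 + 11·2 = 1
h_133 = 12·1 + 11·8 = 9
h_134 = 12·9 + 11·1 = 2
h_135 = 12·2 + 11·9 = 6
h_136 = 12·6 + 11·2 = 3
h_137 = 12·3 + 11·6 = 11
h_138 = 12·11 + 11·3 = 9
h_139 = 12·9 + 11·11 = 8
h_140 = 12·8 + 11·9 = 0
h_141 = 12·0 + 11·8 = 10
h_142 = 12·10 + 11·0 = 3
h_143 = 12·3 + 11·10 = 3
h_144 = 12·3 + 11·3 = 4
h_145 = 12·4 + 11·3 = 3
h_146 = 12·3 + 11·4 = 2
h_147 = 12·2 + 11·3 = 5
h_148 = 12·5 + 11·2 = 4
h_149 = 12·4 + 11·5 = 12
h_150 = 12·12 + 11·4 = 6
h_151 = 12·6 + 11·12 = 9
h_152 = 12·9 + 11·6 = 5
h_153 = 12·5 + 11·9 = 3
h_154 = 12·3 + 11·5 = 0
h_155 = 12·0 + 11·3 = 7
h_156 = 12·7 + 11·0 = 6
h_157 = 12·6 + 11·7 = 6
h_158 = 12·6 + 11·6 = 8

8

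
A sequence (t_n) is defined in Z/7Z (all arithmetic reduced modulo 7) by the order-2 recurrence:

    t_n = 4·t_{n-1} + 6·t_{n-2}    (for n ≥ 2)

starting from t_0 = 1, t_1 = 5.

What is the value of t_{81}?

t_2 = 4·5 + 6·1 = 5
t_3 = 4·5 + 6·5 = 1
t_4 = 4·1 + 6·5 = 6
t_5 = 4·6 + 6·1 = 2
t_6 = 4·2 + 6·6 = 2
t_7 = 4·2 + 6·2 = 6
t_8 = 4·6 + 6·2 = 1
t_9 = 4·1 + 6·6 = 5
(t_8, t_9) = (1, 5) = (t_0, t_1), so the sequence has period 8.
81 ≡ 1 (mod 8), hence t_81 = t_1 = 5.

5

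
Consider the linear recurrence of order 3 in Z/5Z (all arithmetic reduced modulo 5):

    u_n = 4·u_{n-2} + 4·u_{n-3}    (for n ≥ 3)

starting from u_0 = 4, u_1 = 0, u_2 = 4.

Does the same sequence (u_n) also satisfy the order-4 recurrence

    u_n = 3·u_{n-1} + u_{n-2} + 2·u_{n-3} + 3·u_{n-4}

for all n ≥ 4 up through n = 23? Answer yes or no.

Terms u_0..u_23: 4, 0, 4, 1, 1, 0, 3, 4, 2, 3, 4, 0, 3, 1, 2, 1, 2, 2, 2, 1, 1, 2, 3, 2
n=4: candidate gives 4, actual u_4 = 1 ✗

no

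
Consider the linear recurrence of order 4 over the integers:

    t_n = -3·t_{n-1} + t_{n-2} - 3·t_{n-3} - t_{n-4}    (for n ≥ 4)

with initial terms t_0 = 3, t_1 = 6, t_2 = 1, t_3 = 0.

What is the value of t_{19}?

2169004602

t_4 = -3·0 + 1·1 + -3·6 + -1·3 = -20
t_5 = -3·-20 + 1·0 + -3·1 + -1·6 = 51
t_6 = -3·51 + 1·-20 + -3·0 + -1·1 = -174
t_7 = -3·-174 + 1·51 + -3·-20 + -1·0 = 633
t_8 = -3·633 + 1·-174 + -3·51 + -1·-20 = -2206
t_9 = -3·-2206 + 1·633 + -3·-174 + -1·51 = 7722
t_10 = -3·7722 + 1·-2206 + -3·633 + -1·-174 = -27097
t_11 = -3·-27097 + 1·7722 + -3·-2206 + -1·633 = 94998
t_12 = -3·94998 + 1·-27097 + -3·7722 + -1·-2206 = -333051
t_13 = -3·-333051 + 1·94998 + -3·-27097 + -1·7722 = 1167720
t_14 = -3·1167720 + 1·-333051 + -3·94998 + -1·-27097 = -4094108
t_15 = -3·-4094108 + 1·1167720 + -3·-333051 + -1·94998 = 14354199
t_16 = -3·14354199 + 1·-4094108 + -3·1167720 + -1·-333051 = -50326814
t_17 = -3·-50326814 + 1·14354199 + -3·-4094108 + -1·1167720 = 176449245
t_18 = -3·176449245 + 1·-50326814 + -3·14354199 + -1·-4094108 = -618643038
t_19 = -3·-618643038 + 1·176449245 + -3·-50326814 + -1·14354199 = 2169004602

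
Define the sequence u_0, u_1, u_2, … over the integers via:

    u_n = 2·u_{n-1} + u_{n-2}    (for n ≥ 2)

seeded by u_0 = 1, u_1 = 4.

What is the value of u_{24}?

2398417561

u_2 = 2·4 + 1·1 = 9
u_3 = 2·9 + 1·4 = 22
u_4 = 2·22 + 1·9 = 53
u_5 = 2·53 + 1·22 = 128
u_6 = 2·128 + 1·53 = 309
u_7 = 2·309 + 1·128 = 746
u_8 = 2·746 + 1·309 = 1801
u_9 = 2·1801 + 1·746 = 4348
u_10 = 2·4348 + 1·1801 = 10497
u_11 = 2·10497 + 1·4348 = 25342
u_12 = 2·25342 + 1·10497 = 61181
u_13 = 2·61181 + 1·25342 = 147704
u_14 = 2·147704 + 1·61181 = 356589
u_15 = 2·356589 + 1·147704 = 860882
u_16 = 2·860882 + 1·356589 = 2078353
u_17 = 2·2078353 + 1·860882 = 5017588
u_18 = 2·5017588 + 1·2078353 = 12113529
u_19 = 2·12113529 + 1·5017588 = 29244646
u_20 = 2·29244646 + 1·12113529 = 70602821
u_21 = 2·70602821 + 1·29244646 = 170450288
u_22 = 2·170450288 + 1·70602821 = 411503397
u_23 = 2·411503397 + 1·170450288 = 993457082
u_24 = 2·993457082 + 1·411503397 = 2398417561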